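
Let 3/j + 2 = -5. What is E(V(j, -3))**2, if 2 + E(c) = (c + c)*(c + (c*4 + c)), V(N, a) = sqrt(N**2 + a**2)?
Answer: 28111204/2401 ≈ 11708.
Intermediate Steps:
j = -3/7 (j = 3/(-2 - 5) = 3/(-7) = 3*(-1/7) = -3/7 ≈ -0.42857)
E(c) = -2 + 12*c**2 (E(c) = -2 + (c + c)*(c + (c*4 + c)) = -2 + (2*c)*(c + (4*c + c)) = -2 + (2*c)*(c + 5*c) = -2 + (2*c)*(6*c) = -2 + 12*c**2)
E(V(j, -3))**2 = (-2 + 12*(sqrt((-3/7)**2 + (-3)**2))**2)**2 = (-2 + 12*(sqrt(9/49 + 9))**2)**2 = (-2 + 12*(sqrt(450/49))**2)**2 = (-2 + 12*(15*sqrt(2)/7)**2)**2 = (-2 + 12*(450/49))**2 = (-2 + 5400/49)**2 = (5302/49)**2 = 28111204/2401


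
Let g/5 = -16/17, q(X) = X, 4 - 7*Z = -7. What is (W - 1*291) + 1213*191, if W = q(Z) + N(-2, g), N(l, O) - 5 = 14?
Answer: 1619888/7 ≈ 2.3141e+5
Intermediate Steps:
Z = 11/7 (Z = 4/7 - ⅐*(-7) = 4/7 + 1 = 11/7 ≈ 1.5714)
g = -80/17 (g = 5*(-16/17) = -80/17 ≈ -4.7059)
N(l, O) = 19 (N(l, O) = 5 + 14 = 19)
W = 144/7 (W = 11/7 + 19 = 144/7 ≈ 20.571)
(W - 1*291) + 1213*191 = (144/7 - 1*291) + 1213*191 = (144/7 - 291) + 231683 = -1893/7 + 231683 = 1619888/7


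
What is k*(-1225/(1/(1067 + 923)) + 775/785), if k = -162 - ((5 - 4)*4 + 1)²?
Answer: 71569873265/157 ≈ 4.5586e+8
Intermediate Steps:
k = -187 (k = -162 - (1*4 + 1)² = -162 - (4 + 1)² = -162 - 1*5² = -162 - 1*25 = -162 - 25 = -187)
k*(-1225/(1/(1067 + 923)) + 775/785) = -187*(-1225/(1/(1067 + 923)) + 775/785) = -187*(-1225/(1/1990) + 775*(1/785)) = -187*(-1225/1/1990 + 155/157) = -187*(-1225*1990 + 155/157) = -187*(-2437750 + 155/157) = -187*(-382726595/157) = 71569873265/157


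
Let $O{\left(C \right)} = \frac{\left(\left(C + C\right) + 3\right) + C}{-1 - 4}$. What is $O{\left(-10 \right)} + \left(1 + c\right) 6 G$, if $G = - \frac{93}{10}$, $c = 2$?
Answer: $-162$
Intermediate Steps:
$O{\left(C \right)} = - \frac{3}{5} - \frac{3 C}{5}$ ($O{\left(C \right)} = \frac{\left(2 C + 3\right) + C}{-5} = \left(\left(3 + 2 C\right) + C\right) \left(- \frac{1}{5}\right) = \left(3 + 3 C\right) \left(- \frac{1}{5}\right) = - \frac{3}{5} - \frac{3 C}{5}$)
$G = - \frac{93}{10}$ ($G = \left(-93\right) \frac{1}{10} = - \frac{93}{10} \approx -9.3$)
$O{\left(-10 \right)} + \left(1 + c\right) 6 G = \left(- \frac{3}{5} - -6\right) + \left(1 + 2\right) 6 \left(- \frac{93}{10}\right) = \left(- \frac{3}{5} + 6\right) + 3 \cdot 6 \left(- \frac{93}{10}\right) = \frac{27}{5} + 18 \left(- \frac{93}{10}\right) = \frac{27}{5} - \frac{837}{5} = -162$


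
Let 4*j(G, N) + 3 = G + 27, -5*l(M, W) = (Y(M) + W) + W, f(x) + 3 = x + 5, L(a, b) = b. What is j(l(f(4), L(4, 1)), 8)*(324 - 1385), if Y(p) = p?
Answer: -29708/5 ≈ -5941.6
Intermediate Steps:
f(x) = 2 + x (f(x) = -3 + (x + 5) = -3 + (5 + x) = 2 + x)
l(M, W) = -2*W/5 - M/5 (l(M, W) = -((M + W) + W)/5 = -(M + 2*W)/5 = -2*W/5 - M/5)
j(G, N) = 6 + G/4 (j(G, N) = -¾ + (G + 27)/4 = -¾ + (27 + G)/4 = -¾ + (27/4 + G/4) = 6 + G/4)
j(l(f(4), L(4, 1)), 8)*(324 - 1385) = (6 + (-⅖*1 - (2 + 4)/5)/4)*(324 - 1385) = (6 + (-⅖ - ⅕*6)/4)*(-1061) = (6 + (-⅖ - 6/5)/4)*(-1061) = (6 + (¼)*(-8/5))*(-1061) = (6 - ⅖)*(-1061) = (28/5)*(-1061) = -29708/5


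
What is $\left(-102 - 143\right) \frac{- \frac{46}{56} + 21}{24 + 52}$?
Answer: $- \frac{19775}{304} \approx -65.049$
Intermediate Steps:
$\left(-102 - 143\right) \frac{- \frac{46}{56} + 21}{24 + 52} = - 245 \frac{\left(-46\right) \frac{1}{56} + 21}{76} = - 245 \left(- \frac{23}{28} + 21\right) \frac{1}{76} = - 245 \cdot \frac{565}{28} \cdot \frac{1}{76} = \left(-245\right) \frac{565}{2128} = - \frac{19775}{304}$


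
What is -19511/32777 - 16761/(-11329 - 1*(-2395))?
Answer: 125021341/97609906 ≈ 1.2808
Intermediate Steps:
-19511/32777 - 16761/(-11329 - 1*(-2395)) = -19511*1/32777 - 16761/(-11329 + 2395) = -19511/32777 - 16761/(-8934) = -19511/32777 - 16761*(-1/8934) = -19511/32777 + 5587/2978 = 125021341/97609906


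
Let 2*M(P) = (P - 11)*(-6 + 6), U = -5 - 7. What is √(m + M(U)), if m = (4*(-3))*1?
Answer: 2*I*√3 ≈ 3.4641*I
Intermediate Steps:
U = -12
M(P) = 0 (M(P) = ((P - 11)*(-6 + 6))/2 = ((-11 + P)*0)/2 = (½)*0 = 0)
m = -12 (m = -12*1 = -12)
√(m + M(U)) = √(-12 + 0) = √(-12) = 2*I*√3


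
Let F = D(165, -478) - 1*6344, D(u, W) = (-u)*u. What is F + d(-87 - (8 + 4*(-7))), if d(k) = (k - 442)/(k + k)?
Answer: -4497737/134 ≈ -33565.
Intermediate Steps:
d(k) = (-442 + k)/(2*k) (d(k) = (-442 + k)/((2*k)) = (-442 + k)*(1/(2*k)) = (-442 + k)/(2*k))
D(u, W) = -u²
F = -33569 (F = -1*165² - 1*6344 = -1*27225 - 6344 = -27225 - 6344 = -33569)
F + d(-87 - (8 + 4*(-7))) = -33569 + (-442 + (-87 - (8 + 4*(-7))))/(2*(-87 - (8 + 4*(-7)))) = -33569 + (-442 + (-87 - (8 - 28)))/(2*(-87 - (8 - 28))) = -33569 + (-442 + (-87 - 1*(-20)))/(2*(-87 - 1*(-20))) = -33569 + (-442 + (-87 + 20))/(2*(-87 + 20)) = -33569 + (½)*(-442 - 67)/(-67) = -33569 + (½)*(-1/67)*(-509) = -33569 + 509/134 = -4497737/134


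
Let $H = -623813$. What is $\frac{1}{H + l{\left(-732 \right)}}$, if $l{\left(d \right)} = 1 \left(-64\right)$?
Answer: $- \frac{1}{623877} \approx -1.6029 \cdot 10^{-6}$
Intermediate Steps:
$l{\left(d \right)} = -64$
$\frac{1}{H + l{\left(-732 \right)}} = \frac{1}{-623813 - 64} = \frac{1}{-623877} = - \frac{1}{623877}$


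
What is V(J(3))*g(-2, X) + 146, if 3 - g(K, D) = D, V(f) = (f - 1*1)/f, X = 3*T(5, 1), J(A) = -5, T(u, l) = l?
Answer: 146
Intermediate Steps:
X = 3 (X = 3*1 = 3)
V(f) = (-1 + f)/f (V(f) = (f - 1)/f = (-1 + f)/f)
g(K, D) = 3 - D
V(J(3))*g(-2, X) + 146 = ((-1 - 5)/(-5))*(3 - 1*3) + 146 = (-1/5*(-6))*(3 - 3) + 146 = (6/5)*0 + 146 = 0 + 146 = 146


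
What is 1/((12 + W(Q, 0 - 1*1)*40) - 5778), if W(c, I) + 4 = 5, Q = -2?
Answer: -1/5726 ≈ -0.00017464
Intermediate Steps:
W(c, I) = 1 (W(c, I) = -4 + 5 = 1)
1/((12 + W(Q, 0 - 1*1)*40) - 5778) = 1/((12 + 1*40) - 5778) = 1/((12 + 40) - 5778) = 1/(52 - 5778) = 1/(-5726) = -1/5726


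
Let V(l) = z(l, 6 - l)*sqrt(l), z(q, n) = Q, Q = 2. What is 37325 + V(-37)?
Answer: 37325 + 2*I*sqrt(37) ≈ 37325.0 + 12.166*I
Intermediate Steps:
z(q, n) = 2
V(l) = 2*sqrt(l)
37325 + V(-37) = 37325 + 2*sqrt(-37) = 37325 + 2*(I*sqrt(37)) = 37325 + 2*I*sqrt(37)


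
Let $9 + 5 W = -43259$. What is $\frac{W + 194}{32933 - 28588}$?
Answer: $- \frac{42298}{21725} \approx -1.947$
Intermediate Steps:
$W = - \frac{43268}{5}$ ($W = - \frac{9}{5} + \frac{1}{5} \left(-43259\right) = - \frac{9}{5} - \frac{43259}{5} = - \frac{43268}{5} \approx -8653.6$)
$\frac{W + 194}{32933 - 28588} = \frac{- \frac{43268}{5} + 194}{32933 - 28588} = - \frac{42298}{5 \cdot 4345} = \left(- \frac{42298}{5}\right) \frac{1}{4345} = - \frac{42298}{21725}$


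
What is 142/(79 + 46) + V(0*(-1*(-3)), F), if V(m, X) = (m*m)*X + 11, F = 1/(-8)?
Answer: 1517/125 ≈ 12.136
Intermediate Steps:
F = -⅛ ≈ -0.12500
V(m, X) = 11 + X*m² (V(m, X) = m²*X + 11 = X*m² + 11 = 11 + X*m²)
142/(79 + 46) + V(0*(-1*(-3)), F) = 142/(79 + 46) + (11 - (0*(-1*(-3)))²/8) = 142/125 + (11 - (0*3)²/8) = (1/125)*142 + (11 - ⅛*0²) = 142/125 + (11 - ⅛*0) = 142/125 + (11 + 0) = 142/125 + 11 = 1517/125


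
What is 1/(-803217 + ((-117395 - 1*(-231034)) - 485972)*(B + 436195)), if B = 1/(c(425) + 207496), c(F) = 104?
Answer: -69200/11238813253842511 ≈ -6.1572e-12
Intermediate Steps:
B = 1/207600 (B = 1/(104 + 207496) = 1/207600 ≈ 4.8170e-6)
1/(-803217 + ((-117395 - 1*(-231034)) - 485972)*(B + 436195)) = 1/(-803217 + ((-117395 - 1*(-231034)) - 485972)*(1/207600 + 436195)) = 1/(-803217 + ((-117395 + 231034) - 485972)*(90554082001/207600)) = 1/(-803217 + (113639 - 485972)*(90554082001/207600)) = 1/(-803217 - 372333*90554082001/207600) = 1/(-803217 - 11238757671226111/69200) = 1/(-11238813253842511/69200) = -69200/11238813253842511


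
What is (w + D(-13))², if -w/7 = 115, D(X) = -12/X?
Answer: 109265209/169 ≈ 6.4654e+5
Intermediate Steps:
w = -805 (w = -7*115 = -805)
(w + D(-13))² = (-805 - 12/(-13))² = (-805 - 12*(-1/13))² = (-805 + 12/13)² = (-10453/13)² = 109265209/169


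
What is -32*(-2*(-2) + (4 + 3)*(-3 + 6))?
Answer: -800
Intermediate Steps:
-32*(-2*(-2) + (4 + 3)*(-3 + 6)) = -32*(4 + 7*3) = -32*(4 + 21) = -32*25 = -800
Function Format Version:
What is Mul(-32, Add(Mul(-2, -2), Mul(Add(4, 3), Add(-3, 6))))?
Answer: -800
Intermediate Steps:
Mul(-32, Add(Mul(-2, -2), Mul(Add(4, 3), Add(-3, 6)))) = Mul(-32, Add(4, Mul(7, 3))) = Mul(-32, Add(4, 21)) = Mul(-32, 25) = -800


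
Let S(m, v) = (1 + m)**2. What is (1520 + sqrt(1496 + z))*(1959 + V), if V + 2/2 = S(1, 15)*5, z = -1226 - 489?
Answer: 3006560 + 1978*I*sqrt(219) ≈ 3.0066e+6 + 29272.0*I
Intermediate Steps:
z = -1715
V = 19 (V = -1 + (1 + 1)**2*5 = -1 + 2**2*5 = -1 + 4*5 = -1 + 20 = 19)
(1520 + sqrt(1496 + z))*(1959 + V) = (1520 + sqrt(1496 - 1715))*(1959 + 19) = (1520 + sqrt(-219))*1978 = (1520 + I*sqrt(219))*1978 = 3006560 + 1978*I*sqrt(219)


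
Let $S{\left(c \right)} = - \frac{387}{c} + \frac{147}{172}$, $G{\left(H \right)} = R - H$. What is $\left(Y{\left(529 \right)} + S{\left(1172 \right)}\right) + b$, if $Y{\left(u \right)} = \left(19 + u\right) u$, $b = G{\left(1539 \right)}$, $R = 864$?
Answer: $\frac{7287703181}{25198} \approx 2.8922 \cdot 10^{5}$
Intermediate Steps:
$G{\left(H \right)} = 864 - H$
$S{\left(c \right)} = \frac{147}{172} - \frac{387}{c}$ ($S{\left(c \right)} = - \frac{387}{c} + 147 \cdot \frac{1}{172} = - \frac{387}{c} + \frac{147}{172} = \frac{147}{172} - \frac{387}{c}$)
$b = -675$ ($b = 864 - 1539 = -675$)
$Y{\left(u \right)} = u \left(19 + u\right)$
$\left(Y{\left(529 \right)} + S{\left(1172 \right)}\right) + b = \left(529 \left(19 + 529\right) + \left(\frac{147}{172} - \frac{387}{1172}\right)\right) - 675 = \left(529 \cdot 548 + \left(\frac{147}{172} - \frac{387}{1172}\right)\right) - 675 = \left(289892 + \left(\frac{147}{172} - \frac{387}{1172}\right)\right) - 675 = \left(289892 + \frac{13215}{25198}\right) - 675 = \frac{7304711831}{25198} - 675 = \frac{7287703181}{25198}$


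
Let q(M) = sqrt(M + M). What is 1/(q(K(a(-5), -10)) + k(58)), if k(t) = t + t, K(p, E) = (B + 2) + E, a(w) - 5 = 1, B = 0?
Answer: 29/3368 - I/3368 ≈ 0.0086105 - 0.00029691*I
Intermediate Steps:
a(w) = 6 (a(w) = 5 + 1 = 6)
K(p, E) = 2 + E (K(p, E) = (0 + 2) + E = 2 + E)
q(M) = sqrt(2)*sqrt(M) (q(M) = sqrt(2*M) = sqrt(2)*sqrt(M))
k(t) = 2*t
1/(q(K(a(-5), -10)) + k(58)) = 1/(sqrt(2)*sqrt(2 - 10) + 2*58) = 1/(sqrt(2)*sqrt(-8) + 116) = 1/(sqrt(2)*(2*I*sqrt(2)) + 116) = 1/(4*I + 116) = 1/(116 + 4*I) = (116 - 4*I)/13472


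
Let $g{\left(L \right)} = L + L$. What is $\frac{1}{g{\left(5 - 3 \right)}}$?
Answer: $\frac{1}{4} \approx 0.25$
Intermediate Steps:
$g{\left(L \right)} = 2 L$
$\frac{1}{g{\left(5 - 3 \right)}} = \frac{1}{2 \left(5 - 3\right)} = \frac{1}{2 \cdot 2} = \frac{1}{4}$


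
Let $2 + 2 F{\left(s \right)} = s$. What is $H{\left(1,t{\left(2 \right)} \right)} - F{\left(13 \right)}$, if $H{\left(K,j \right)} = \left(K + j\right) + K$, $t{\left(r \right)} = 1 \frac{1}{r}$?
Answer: $-3$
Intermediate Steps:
$t{\left(r \right)} = \frac{1}{r}$
$F{\left(s \right)} = -1 + \frac{s}{2}$
$H{\left(K,j \right)} = j + 2 K$
$H{\left(1,t{\left(2 \right)} \right)} - F{\left(13 \right)} = \left(\frac{1}{2} + 2 \cdot 1\right) - \left(-1 + \frac{1}{2} \cdot 13\right) = \left(\frac{1}{2} + 2\right) - \left(-1 + \frac{13}{2}\right) = \frac{5}{2} - \frac{11}{2} = -3$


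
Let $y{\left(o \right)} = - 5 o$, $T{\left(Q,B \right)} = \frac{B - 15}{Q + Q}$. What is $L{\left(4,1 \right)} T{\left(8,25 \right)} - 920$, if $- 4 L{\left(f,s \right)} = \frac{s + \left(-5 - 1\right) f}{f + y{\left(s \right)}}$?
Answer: $- \frac{29555}{32} \approx -923.59$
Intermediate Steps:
$T{\left(Q,B \right)} = \frac{-15 + B}{2 Q}$
$L{\left(f,s \right)} = - \frac{s - 6 f}{4 \left(f - 5 s\right)}$ ($L{\left(f,s \right)} = - \frac{\left(s + \left(-5 - 1\right) f\right) \frac{1}{f - 5 s}}{4} = - \frac{\left(s - 6 f\right) \frac{1}{f - 5 s}}{4} = - \frac{\frac{1}{f - 5 s} \left(s - 6 f\right)}{4} = - \frac{s - 6 f}{4 \left(f - 5 s\right)}$)
$L{\left(4,1 \right)} T{\left(8,25 \right)} - 920 = \frac{\left(-1\right) 1 + 6 \cdot 4}{4 \left(4 - 5\right)} \frac{-15 + 25}{2 \cdot 8} - 920 = \frac{-1 + 24}{4 \left(4 - 5\right)} \frac{1}{2} \cdot \frac{1}{8} \cdot 10 - 920 = \frac{1}{4} \frac{1}{-1} \cdot 23 \cdot \frac{5}{8} - 920 = \frac{1}{4} \left(-1\right) 23 \cdot \frac{5}{8} - 920 = \left(- \frac{23}{4}\right) \frac{5}{8} - 920 = - \frac{115}{32} - 920 = - \frac{29555}{32}$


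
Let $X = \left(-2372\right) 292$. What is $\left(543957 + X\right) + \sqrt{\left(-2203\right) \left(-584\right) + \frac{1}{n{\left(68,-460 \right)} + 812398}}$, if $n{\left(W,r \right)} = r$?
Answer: $-148667 + \frac{\sqrt{848150806486541826}}{811938} \approx -1.4753 \cdot 10^{5}$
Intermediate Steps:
$X = -692624$
$\left(543957 + X\right) + \sqrt{\left(-2203\right) \left(-584\right) + \frac{1}{n{\left(68,-460 \right)} + 812398}} = \left(543957 - 692624\right) + \sqrt{\left(-2203\right) \left(-584\right) + \frac{1}{-460 + 812398}} = -148667 + \sqrt{1286552 + \frac{1}{811938}} = -148667 + \sqrt{\frac{1044600457777}{811938}} = -148667 + \frac{\sqrt{848150806486541826}}{811938}$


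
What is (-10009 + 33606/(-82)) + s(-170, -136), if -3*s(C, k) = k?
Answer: -1275940/123 ≈ -10374.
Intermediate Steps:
s(C, k) = -k/3
(-10009 + 33606/(-82)) + s(-170, -136) = (-10009 + 33606/(-82)) - ⅓*(-136) = (-10009 + 33606*(-1/82)) + 136/3 = (-10009 - 16803/41) + 136/3 = -427172/41 + 136/3 = -1275940/123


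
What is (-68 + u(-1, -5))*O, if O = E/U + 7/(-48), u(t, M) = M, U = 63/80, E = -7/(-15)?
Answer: -14089/432 ≈ -32.613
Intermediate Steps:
E = 7/15 (E = -7*(-1/15) = 7/15 ≈ 0.46667)
U = 63/80 (U = 63*(1/80) = 63/80 ≈ 0.78750)
O = 193/432 (O = 7/(15*(63/80)) + 7/(-48) = (7/15)*(80/63) + 7*(-1/48) = 16/27 - 7/48 = 193/432 ≈ 0.44676)
(-68 + u(-1, -5))*O = (-68 - 5)*(193/432) = -73*193/432 = -14089/432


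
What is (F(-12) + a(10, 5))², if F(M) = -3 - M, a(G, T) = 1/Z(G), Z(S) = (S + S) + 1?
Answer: 36100/441 ≈ 81.859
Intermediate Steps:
Z(S) = 1 + 2*S (Z(S) = 2*S + 1 = 1 + 2*S)
a(G, T) = 1/(1 + 2*G)
(F(-12) + a(10, 5))² = ((-3 - 1*(-12)) + 1/(1 + 2*10))² = ((-3 + 12) + 1/(1 + 20))² = (9 + 1/21)² = (190/21)² = 36100/441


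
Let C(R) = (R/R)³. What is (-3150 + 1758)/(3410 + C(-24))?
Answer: -464/1137 ≈ -0.40809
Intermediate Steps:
C(R) = 1 (C(R) = 1³ = 1)
(-3150 + 1758)/(3410 + C(-24)) = (-3150 + 1758)/(3410 + 1) = -1392/3411 = -1392*1/3411 = -464/1137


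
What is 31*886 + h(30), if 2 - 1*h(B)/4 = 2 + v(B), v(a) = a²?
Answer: 23866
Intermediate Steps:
h(B) = -4*B² (h(B) = 8 - 4*(2 + B²) = 8 + (-8 - 4*B²) = -4*B²)
31*886 + h(30) = 31*886 - 4*30² = 27466 - 4*900 = 27466 - 3600 = 23866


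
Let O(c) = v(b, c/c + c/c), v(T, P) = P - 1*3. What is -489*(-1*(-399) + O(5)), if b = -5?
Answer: -194622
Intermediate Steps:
v(T, P) = -3 + P (v(T, P) = P - 3 = -3 + P)
O(c) = -1 (O(c) = -3 + (c/c + c/c) = -3 + (1 + 1) = -3 + 2 = -1)
-489*(-1*(-399) + O(5)) = -489*(-1*(-399) - 1) = -489*(399 - 1) = -489*398 = -194622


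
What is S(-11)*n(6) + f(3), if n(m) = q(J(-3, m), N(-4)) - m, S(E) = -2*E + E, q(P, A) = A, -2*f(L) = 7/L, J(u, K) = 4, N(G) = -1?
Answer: -469/6 ≈ -78.167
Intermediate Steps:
f(L) = -7/(2*L)
S(E) = -E
n(m) = -1 - m
S(-11)*n(6) + f(3) = (-1*(-11))*(-1 - 1*6) - 7/2/3 = 11*(-1 - 6) - 7/2*1/3 = 11*(-7) - 7/6 = -77 - 7/6 = -469/6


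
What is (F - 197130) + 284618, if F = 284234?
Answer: 371722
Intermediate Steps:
(F - 197130) + 284618 = (284234 - 197130) + 284618 = 87104 + 284618 = 371722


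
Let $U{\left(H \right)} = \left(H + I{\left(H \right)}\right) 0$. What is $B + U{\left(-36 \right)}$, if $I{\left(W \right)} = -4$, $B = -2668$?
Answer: $-2668$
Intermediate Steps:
$U{\left(H \right)} = 0$ ($U{\left(H \right)} = \left(H - 4\right) 0 = \left(-4 + H\right) 0 = 0$)
$B + U{\left(-36 \right)} = -2668 + 0 = -2668$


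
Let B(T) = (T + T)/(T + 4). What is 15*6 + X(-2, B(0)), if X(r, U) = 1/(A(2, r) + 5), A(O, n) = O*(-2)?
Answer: 91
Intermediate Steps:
A(O, n) = -2*O
B(T) = 2*T/(4 + T) (B(T) = (2*T)/(4 + T) = 2*T/(4 + T))
X(r, U) = 1 (X(r, U) = 1/(-2*2 + 5) = 1/(-4 + 5) = 1/1 = 1)
15*6 + X(-2, B(0)) = 15*6 + 1 = 90 + 1 = 91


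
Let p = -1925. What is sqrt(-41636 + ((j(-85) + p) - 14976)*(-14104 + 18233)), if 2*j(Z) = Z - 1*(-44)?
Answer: I*sqrt(279642038)/2 ≈ 8361.3*I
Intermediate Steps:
j(Z) = 22 + Z/2 (j(Z) = (Z - 1*(-44))/2 = (Z + 44)/2 = (44 + Z)/2 = 22 + Z/2)
sqrt(-41636 + ((j(-85) + p) - 14976)*(-14104 + 18233)) = sqrt(-41636 + (((22 + (1/2)*(-85)) - 1925) - 14976)*(-14104 + 18233)) = sqrt(-41636 + (((22 - 85/2) - 1925) - 14976)*4129) = sqrt(-41636 + ((-41/2 - 1925) - 14976)*4129) = sqrt(-41636 + (-3891/2 - 14976)*4129) = sqrt(-41636 - 33843/2*4129) = sqrt(-41636 - 139737747/2) = sqrt(-139821019/2) = I*sqrt(279642038)/2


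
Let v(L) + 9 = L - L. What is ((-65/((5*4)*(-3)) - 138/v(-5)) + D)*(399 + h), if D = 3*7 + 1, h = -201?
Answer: 15213/2 ≈ 7606.5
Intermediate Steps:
v(L) = -9 (v(L) = -9 + (L - L) = -9 + 0 = -9)
D = 22 (D = 21 + 1 = 22)
((-65/((5*4)*(-3)) - 138/v(-5)) + D)*(399 + h) = ((-65/((5*4)*(-3)) - 138/(-9)) + 22)*(399 - 201) = ((-65/(20*(-3)) - 138*(-1/9)) + 22)*198 = ((-65/(-60) + 46/3) + 22)*198 = ((-65*(-1/60) + 46/3) + 22)*198 = ((13/12 + 46/3) + 22)*198 = (197/12 + 22)*198 = (461/12)*198 = 15213/2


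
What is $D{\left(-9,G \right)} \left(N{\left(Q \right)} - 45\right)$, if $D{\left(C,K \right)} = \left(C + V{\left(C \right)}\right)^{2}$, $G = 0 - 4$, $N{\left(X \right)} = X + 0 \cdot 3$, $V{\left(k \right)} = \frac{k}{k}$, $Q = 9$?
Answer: $-2304$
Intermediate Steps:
$V{\left(k \right)} = 1$
$N{\left(X \right)} = X$ ($N{\left(X \right)} = X + 0 = X$)
$G = -4$ ($G = 0 - 4 = -4$)
$D{\left(C,K \right)} = \left(1 + C\right)^{2}$ ($D{\left(C,K \right)} = \left(C + 1\right)^{2} = \left(1 + C\right)^{2}$)
$D{\left(-9,G \right)} \left(N{\left(Q \right)} - 45\right) = \left(1 - 9\right)^{2} \left(9 - 45\right) = \left(-8\right)^{2} \left(-36\right) = 64 \left(-36\right) = -2304$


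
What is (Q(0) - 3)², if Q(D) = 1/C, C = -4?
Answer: 169/16 ≈ 10.563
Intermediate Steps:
Q(D) = -¼ (Q(D) = 1/(-4) = -¼)
(Q(0) - 3)² = (-¼ - 3)² = (-13/4)² = 169/16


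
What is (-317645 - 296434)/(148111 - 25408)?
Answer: -204693/40901 ≈ -5.0046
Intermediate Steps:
(-317645 - 296434)/(148111 - 25408) = -614079/122703 = -614079*1/122703 = -204693/40901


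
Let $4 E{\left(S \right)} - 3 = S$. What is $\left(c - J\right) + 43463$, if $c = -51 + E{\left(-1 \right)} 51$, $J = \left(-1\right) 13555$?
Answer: $\frac{113985}{2} \approx 56993.0$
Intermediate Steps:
$J = -13555$
$E{\left(S \right)} = \frac{3}{4} + \frac{S}{4}$
$c = - \frac{51}{2}$ ($c = -51 + \left(\frac{3}{4} + \frac{1}{4} \left(-1\right)\right) 51 = -51 + \left(\frac{3}{4} - \frac{1}{4}\right) 51 = -51 + \frac{1}{2} \cdot 51 = -51 + \frac{51}{2} = - \frac{51}{2} \approx -25.5$)
$\left(c - J\right) + 43463 = \left(- \frac{51}{2} - -13555\right) + 43463 = \left(- \frac{51}{2} + 13555\right) + 43463 = \frac{27059}{2} + 43463 = \frac{113985}{2}$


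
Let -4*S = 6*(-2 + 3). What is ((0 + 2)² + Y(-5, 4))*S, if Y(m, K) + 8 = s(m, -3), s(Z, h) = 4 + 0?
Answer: 0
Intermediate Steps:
s(Z, h) = 4
S = -3/2 (S = -3*(-2 + 3)/2 = -3/2 ≈ -1.5000)
Y(m, K) = -4 (Y(m, K) = -8 + 4 = -4)
((0 + 2)² + Y(-5, 4))*S = ((0 + 2)² - 4)*(-3/2) = (2² - 4)*(-3/2) = (4 - 4)*(-3/2) = 0*(-3/2) = 0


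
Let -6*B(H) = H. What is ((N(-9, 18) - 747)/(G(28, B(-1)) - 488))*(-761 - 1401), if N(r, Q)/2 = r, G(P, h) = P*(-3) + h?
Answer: -211140/73 ≈ -2892.3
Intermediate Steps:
B(H) = -H/6
G(P, h) = h - 3*P (G(P, h) = -3*P + h = h - 3*P)
N(r, Q) = 2*r
((N(-9, 18) - 747)/(G(28, B(-1)) - 488))*(-761 - 1401) = ((2*(-9) - 747)/((-⅙*(-1) - 3*28) - 488))*(-761 - 1401) = ((-18 - 747)/((⅙ - 84) - 488))*(-2162) = -765/(-503/6 - 488)*(-2162) = -765/(-3431/6)*(-2162) = -765*(-6/3431)*(-2162) = (4590/3431)*(-2162) = -211140/73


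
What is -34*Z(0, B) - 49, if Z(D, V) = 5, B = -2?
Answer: -219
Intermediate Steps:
-34*Z(0, B) - 49 = -34*5 - 49 = -170 - 49 = -219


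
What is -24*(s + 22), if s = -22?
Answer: 0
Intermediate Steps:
-24*(s + 22) = -24*(-22 + 22) = -24*0 = 0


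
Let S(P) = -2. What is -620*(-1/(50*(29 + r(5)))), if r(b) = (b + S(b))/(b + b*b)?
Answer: 124/291 ≈ 0.42612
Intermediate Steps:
r(b) = (-2 + b)/(b + b²) (r(b) = (b - 2)/(b + b*b) = (-2 + b)/(b + b²))
-620*(-1/(50*(29 + r(5)))) = -620*(-1/(50*(29 + (-2 + 5)/(5*(1 + 5))))) = -620*(-1/(50*(29 + (⅕)*3/6))) = -620*(-1/(50*(29 + (⅕)*(⅙)*3))) = -620*(-1/(50*(29 + ⅒))) = -620/((-50*291/10)) = -620/(-1455) = -620*(-1/1455) = 124/291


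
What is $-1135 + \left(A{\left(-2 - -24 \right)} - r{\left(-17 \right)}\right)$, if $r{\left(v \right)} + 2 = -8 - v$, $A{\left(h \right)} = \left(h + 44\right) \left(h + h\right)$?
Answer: $1762$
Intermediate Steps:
$A{\left(h \right)} = 2 h \left(44 + h\right)$ ($A{\left(h \right)} = \left(44 + h\right) 2 h = 2 h \left(44 + h\right)$)
$r{\left(v \right)} = -10 - v$ ($r{\left(v \right)} = -2 - \left(8 + v\right) = -10 - v$)
$-1135 + \left(A{\left(-2 - -24 \right)} - r{\left(-17 \right)}\right) = -1135 - \left(-10 + 17 - 2 \left(-2 - -24\right) \left(44 - -22\right)\right) = -1135 + \left(2 \left(-2 + 24\right) \left(44 + \left(-2 + 24\right)\right) - \left(-10 + 17\right)\right) = -1135 + \left(2 \cdot 22 \left(44 + 22\right) - 7\right) = -1135 - \left(7 - 2904\right) = -1135 + \left(2904 - 7\right) = -1135 + 2897 = 1762$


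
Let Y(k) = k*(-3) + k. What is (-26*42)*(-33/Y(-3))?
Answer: 6006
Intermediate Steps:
Y(k) = -2*k (Y(k) = -3*k + k = -2*k)
(-26*42)*(-33/Y(-3)) = (-26*42)*(-33/((-2*(-3)))) = -(-36036)/6 = -1092*(-11/2) = 6006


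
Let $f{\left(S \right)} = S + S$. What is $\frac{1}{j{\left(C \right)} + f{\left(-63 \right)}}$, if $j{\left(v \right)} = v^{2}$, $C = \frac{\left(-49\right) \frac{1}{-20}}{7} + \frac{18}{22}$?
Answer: $- \frac{48400}{6032351} \approx -0.0080234$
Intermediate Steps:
$f{\left(S \right)} = 2 S$
$C = \frac{257}{220}$ ($C = \left(-49\right) \left(- \frac{1}{20}\right) \frac{1}{7} + 18 \cdot \frac{1}{22} = \frac{49}{20} \cdot \frac{1}{7} + \frac{9}{11} = \frac{7}{20} + \frac{9}{11} = \frac{257}{220} \approx 1.1682$)
$\frac{1}{j{\left(C \right)} + f{\left(-63 \right)}} = \frac{1}{\left(\frac{257}{220}\right)^{2} + 2 \left(-63\right)} = \frac{1}{\frac{66049}{48400} - 126} = \frac{1}{- \frac{6032351}{48400}} = - \frac{48400}{6032351}$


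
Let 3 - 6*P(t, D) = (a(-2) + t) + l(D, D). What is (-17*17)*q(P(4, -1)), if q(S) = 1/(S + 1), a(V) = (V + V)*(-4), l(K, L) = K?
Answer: 867/5 ≈ 173.40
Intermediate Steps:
a(V) = -8*V (a(V) = (2*V)*(-4) = -8*V)
P(t, D) = -13/6 - D/6 - t/6 (P(t, D) = ½ - ((-8*(-2) + t) + D)/6 = ½ - ((16 + t) + D)/6 = ½ - (16 + D + t)/6 = ½ + (-8/3 - D/6 - t/6) = -13/6 - D/6 - t/6)
q(S) = 1/(1 + S)
(-17*17)*q(P(4, -1)) = (-17*17)/(1 + (-13/6 - ⅙*(-1) - ⅙*4)) = -289/(1 + (-13/6 + ⅙ - ⅔)) = -289/(1 - 8/3) = -289/(-5/3) = -289*(-⅗) = 867/5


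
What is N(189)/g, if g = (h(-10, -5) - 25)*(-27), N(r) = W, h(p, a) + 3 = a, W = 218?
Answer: 218/891 ≈ 0.24467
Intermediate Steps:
h(p, a) = -3 + a
N(r) = 218
g = 891 (g = ((-3 - 5) - 25)*(-27) = (-8 - 25)*(-27) = -33*(-27) = 891)
N(189)/g = 218/891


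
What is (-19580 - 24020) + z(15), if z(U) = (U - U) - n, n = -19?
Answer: -43581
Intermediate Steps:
z(U) = 19 (z(U) = (U - U) - 1*(-19) = 0 + 19 = 19)
(-19580 - 24020) + z(15) = (-19580 - 24020) + 19 = -43600 + 19 = -43581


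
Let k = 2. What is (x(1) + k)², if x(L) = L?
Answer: 9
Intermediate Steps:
(x(1) + k)² = (1 + 2)² = 3² = 9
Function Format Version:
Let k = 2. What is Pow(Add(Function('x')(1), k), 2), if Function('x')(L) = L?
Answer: 9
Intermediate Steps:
Pow(Add(Function('x')(1), k), 2) = Pow(Add(1, 2), 2) = Pow(3, 2) = 9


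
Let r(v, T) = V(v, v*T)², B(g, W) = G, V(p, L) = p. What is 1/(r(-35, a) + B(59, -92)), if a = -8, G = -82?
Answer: 1/1143 ≈ 0.00087489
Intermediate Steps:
B(g, W) = -82
r(v, T) = v²
1/(r(-35, a) + B(59, -92)) = 1/((-35)² - 82) = 1/(1225 - 82) = 1/1143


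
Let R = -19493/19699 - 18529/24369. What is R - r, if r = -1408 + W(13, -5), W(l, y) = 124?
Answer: 615537663716/480044931 ≈ 1282.3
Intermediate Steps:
R = -840027688/480044931 (R = -19493*1/19699 - 18529*1/24369 = -19493/19699 - 18529/24369 = -840027688/480044931 ≈ -1.7499)
r = -1284 (r = -1408 + 124 = -1284)
R - r = -840027688/480044931 - 1*(-1284) = -840027688/480044931 + 1284 = 615537663716/480044931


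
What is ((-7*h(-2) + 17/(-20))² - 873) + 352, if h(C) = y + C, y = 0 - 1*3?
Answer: 258089/400 ≈ 645.22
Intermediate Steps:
y = -3 (y = 0 - 3 = -3)
h(C) = -3 + C
((-7*h(-2) + 17/(-20))² - 873) + 352 = ((-7/(1/(-3 - 2)) + 17/(-20))² - 873) + 352 = ((-7/(1/(-5)) + 17*(-1/20))² - 873) + 352 = ((-7/(1*(-⅕)) - 17/20)² - 873) + 352 = ((-7/(-⅕) - 17/20)² - 873) + 352 = ((-7*(-5) - 17/20)² - 873) + 352 = ((35 - 17/20)² - 873) + 352 = ((683/20)² - 873) + 352 = (466489/400 - 873) + 352 = 117289/400 + 352 = 258089/400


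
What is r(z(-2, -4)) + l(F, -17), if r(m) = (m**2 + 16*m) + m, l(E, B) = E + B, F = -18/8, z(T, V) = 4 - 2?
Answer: 75/4 ≈ 18.750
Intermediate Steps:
z(T, V) = 2
F = -9/4 (F = -18*1/8 = -9/4 ≈ -2.2500)
l(E, B) = B + E
r(m) = m**2 + 17*m
r(z(-2, -4)) + l(F, -17) = 2*(17 + 2) + (-17 - 9/4) = 2*19 - 77/4 = 38 - 77/4 = 75/4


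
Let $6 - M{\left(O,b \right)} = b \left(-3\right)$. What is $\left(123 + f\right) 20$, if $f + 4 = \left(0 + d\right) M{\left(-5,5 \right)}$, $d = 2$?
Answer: $3220$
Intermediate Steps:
$M{\left(O,b \right)} = 6 + 3 b$ ($M{\left(O,b \right)} = 6 - b \left(-3\right) = 6 - - 3 b = 6 + 3 b$)
$f = 38$ ($f = -4 + \left(0 + 2\right) \left(6 + 3 \cdot 5\right) = -4 + 2 \left(6 + 15\right) = -4 + 2 \cdot 21 = -4 + 42 = 38$)
$\left(123 + f\right) 20 = \left(123 + 38\right) 20 = 161 \cdot 20 = 3220$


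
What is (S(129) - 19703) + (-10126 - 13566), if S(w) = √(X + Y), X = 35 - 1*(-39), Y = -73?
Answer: -43394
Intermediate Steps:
X = 74 (X = 35 + 39 = 74)
S(w) = 1 (S(w) = √(74 - 73) = √1 = 1)
(S(129) - 19703) + (-10126 - 13566) = (1 - 19703) + (-10126 - 13566) = -19702 - 23692 = -43394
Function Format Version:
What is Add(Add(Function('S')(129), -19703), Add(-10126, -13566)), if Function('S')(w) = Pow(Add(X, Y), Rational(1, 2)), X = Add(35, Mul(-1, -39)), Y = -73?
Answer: -43394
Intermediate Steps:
X = 74 (X = Add(35, 39) = 74)
Function('S')(w) = 1 (Function('S')(w) = Pow(Add(74, -73), Rational(1, 2)) = Pow(1, Rational(1, 2)) = 1)
Add(Add(Function('S')(129), -19703), Add(-10126, -13566)) = Add(Add(1, -19703), Add(-10126, -13566)) = Add(-19702, -23692) = -43394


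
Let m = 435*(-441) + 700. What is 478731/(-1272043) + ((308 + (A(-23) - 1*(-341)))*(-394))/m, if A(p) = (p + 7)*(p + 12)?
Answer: 64395065493/48626387761 ≈ 1.3243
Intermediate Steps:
A(p) = (7 + p)*(12 + p)
m = -191135 (m = -191835 + 700 = -191135)
478731/(-1272043) + ((308 + (A(-23) - 1*(-341)))*(-394))/m = 478731/(-1272043) + ((308 + ((84 + (-23)² + 19*(-23)) - 1*(-341)))*(-394))/(-191135) = 478731*(-1/1272043) + ((308 + ((84 + 529 - 437) + 341))*(-394))*(-1/191135) = -478731/1272043 + ((308 + (176 + 341))*(-394))*(-1/191135) = -478731/1272043 + ((308 + 517)*(-394))*(-1/191135) = -478731/1272043 + (825*(-394))*(-1/191135) = -478731/1272043 - 325050*(-1/191135) = -478731/1272043 + 65010/38227 = 64395065493/48626387761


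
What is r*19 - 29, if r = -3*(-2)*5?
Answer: 541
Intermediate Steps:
r = 30 (r = 6*5 = 30)
r*19 - 29 = 30*19 - 29 = 570 - 29 = 541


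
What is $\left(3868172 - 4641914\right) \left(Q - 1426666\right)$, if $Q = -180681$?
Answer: $1243671882474$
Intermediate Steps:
$\left(3868172 - 4641914\right) \left(Q - 1426666\right) = \left(3868172 - 4641914\right) \left(-180681 - 1426666\right) = \left(-773742\right) \left(-1607347\right) = 1243671882474$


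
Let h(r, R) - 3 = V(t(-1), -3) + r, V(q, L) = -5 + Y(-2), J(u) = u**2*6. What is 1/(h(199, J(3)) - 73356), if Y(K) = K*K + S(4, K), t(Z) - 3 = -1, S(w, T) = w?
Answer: -1/73151 ≈ -1.3670e-5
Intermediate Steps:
t(Z) = 2 (t(Z) = 3 - 1 = 2)
Y(K) = 4 + K**2 (Y(K) = K*K + 4 = K**2 + 4 = 4 + K**2)
J(u) = 6*u**2
V(q, L) = 3 (V(q, L) = -5 + (4 + (-2)**2) = -5 + (4 + 4) = -5 + 8 = 3)
h(r, R) = 6 + r (h(r, R) = 3 + (3 + r) = 6 + r)
1/(h(199, J(3)) - 73356) = 1/((6 + 199) - 73356) = 1/(205 - 73356) = 1/(-73151) = -1/73151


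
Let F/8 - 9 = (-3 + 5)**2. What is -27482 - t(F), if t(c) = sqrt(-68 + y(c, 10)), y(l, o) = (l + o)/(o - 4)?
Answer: -27482 - 7*I ≈ -27482.0 - 7.0*I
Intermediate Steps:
F = 104 (F = 72 + 8*(-3 + 5)**2 = 72 + 8*2**2 = 72 + 8*4 = 72 + 32 = 104)
y(l, o) = (l + o)/(-4 + o)
t(c) = sqrt(-199/3 + c/6) (t(c) = sqrt(-68 + (c + 10)/(-4 + 10)) = sqrt(-68 + (10 + c)/6) = sqrt(-68 + (5/3 + c/6)) = sqrt(-199/3 + c/6))
-27482 - t(F) = -27482 - sqrt(-2388 + 6*104)/6 = -27482 - sqrt(-2388 + 624)/6 = -27482 - sqrt(-1764)/6 = -27482 - 42*I/6 = -27482 - 7*I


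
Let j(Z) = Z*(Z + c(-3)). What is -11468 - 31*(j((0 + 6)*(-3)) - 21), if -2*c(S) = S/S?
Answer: -21140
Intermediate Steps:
c(S) = -1/2 (c(S) = -S/(2*S) = -1/2*1 = -1/2)
j(Z) = Z*(-1/2 + Z) (j(Z) = Z*(Z - 1/2) = Z*(-1/2 + Z))
-11468 - 31*(j((0 + 6)*(-3)) - 21) = -11468 - 31*(((0 + 6)*(-3))*(-1/2 + (0 + 6)*(-3)) - 21) = -11468 - 31*((6*(-3))*(-1/2 + 6*(-3)) - 21) = -11468 - 31*(-18*(-1/2 - 18) - 21) = -11468 - 31*(-18*(-37/2) - 21) = -11468 - 31*(333 - 21) = -11468 - 31*312 = -11468 - 1*9672 = -11468 - 9672 = -21140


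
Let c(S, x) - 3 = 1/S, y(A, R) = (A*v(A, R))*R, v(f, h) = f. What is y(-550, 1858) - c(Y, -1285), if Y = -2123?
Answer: 1193221528632/2123 ≈ 5.6204e+8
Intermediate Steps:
y(A, R) = R*A**2 (y(A, R) = (A*A)*R = A**2*R = R*A**2)
c(S, x) = 3 + 1/S
y(-550, 1858) - c(Y, -1285) = 1858*(-550)**2 - (3 + 1/(-2123)) = 1858*302500 - (3 - 1/2123) = 562045000 - 1*6368/2123 = 562045000 - 6368/2123 = 1193221528632/2123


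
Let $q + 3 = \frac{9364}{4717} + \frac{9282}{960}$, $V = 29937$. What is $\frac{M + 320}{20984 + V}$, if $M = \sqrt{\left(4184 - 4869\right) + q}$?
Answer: $\frac{320}{50921} + \frac{i \sqrt{24078017113570}}{9607774280} \approx 0.0062842 + 0.00051073 i$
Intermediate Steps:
$q = \frac{6531279}{754720}$ ($q = -3 + \left(\frac{9364}{4717} + \frac{9282}{960}\right) = -3 + \left(9364 \cdot \frac{1}{4717} + 9282 \cdot \frac{1}{960}\right) = -3 + \left(\frac{9364}{4717} + \frac{1547}{160}\right) = -3 + \frac{8795439}{754720} = \frac{6531279}{754720} \approx 8.6539$)
$M = \frac{i \sqrt{24078017113570}}{188680}$ ($M = \sqrt{\left(4184 - 4869\right) + \frac{6531279}{754720}} = \sqrt{-685 + \frac{6531279}{754720}} = \sqrt{- \frac{510451921}{754720}} = \frac{i \sqrt{24078017113570}}{188680} \approx 26.007 i$)
$\frac{M + 320}{20984 + V} = \frac{\frac{i \sqrt{24078017113570}}{188680} + 320}{20984 + 29937} = \frac{320 + \frac{i \sqrt{24078017113570}}{188680}}{50921} = \left(320 + \frac{i \sqrt{24078017113570}}{188680}\right) \frac{1}{50921} = \frac{320}{50921} + \frac{i \sqrt{24078017113570}}{9607774280}$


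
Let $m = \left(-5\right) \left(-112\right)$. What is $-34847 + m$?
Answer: $-34287$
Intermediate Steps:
$m = 560$
$-34847 + m = -34847 + 560 = -34287$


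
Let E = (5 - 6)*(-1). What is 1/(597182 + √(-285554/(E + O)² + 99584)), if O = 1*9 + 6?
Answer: 76439296/45648159059897 - 40*√1008318/45648159059897 ≈ 1.6737e-6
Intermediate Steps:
O = 15 (O = 9 + 6 = 15)
E = 1 (E = -1*(-1) = 1)
1/(597182 + √(-285554/(E + O)² + 99584)) = 1/(597182 + √(-285554/(1 + 15)² + 99584)) = 1/(597182 + √(-285554/(16²) + 99584)) = 1/(597182 + √(-285554/256 + 99584)) = 1/(597182 + √(-285554*1/256 + 99584)) = 1/(597182 + √(-142777/128 + 99584)) = 1/(597182 + √(12603975/128)) = 1/(597182 + 5*√1008318/16)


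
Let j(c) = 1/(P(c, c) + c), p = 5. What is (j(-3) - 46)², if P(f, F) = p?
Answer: 8281/4 ≈ 2070.3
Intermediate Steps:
P(f, F) = 5
j(c) = 1/(5 + c)
(j(-3) - 46)² = (1/(5 - 3) - 46)² = (1/2 - 46)² = (½ - 46)² = (-91/2)² = 8281/4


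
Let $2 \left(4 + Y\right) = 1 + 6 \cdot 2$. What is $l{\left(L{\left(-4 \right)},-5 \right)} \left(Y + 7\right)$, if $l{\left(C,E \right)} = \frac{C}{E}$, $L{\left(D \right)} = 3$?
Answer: $- \frac{57}{10} \approx -5.7$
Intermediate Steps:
$Y = \frac{5}{2}$ ($Y = -4 + \frac{1 + 6 \cdot 2}{2} = -4 + \frac{1 + 12}{2} = -4 + \frac{1}{2} \cdot 13 = -4 + \frac{13}{2} = \frac{5}{2} \approx 2.5$)
$l{\left(L{\left(-4 \right)},-5 \right)} \left(Y + 7\right) = \frac{3}{-5} \left(\frac{5}{2} + 7\right) = 3 \left(- \frac{1}{5}\right) \frac{19}{2} = \left(- \frac{3}{5}\right) \frac{19}{2} = - \frac{57}{10}$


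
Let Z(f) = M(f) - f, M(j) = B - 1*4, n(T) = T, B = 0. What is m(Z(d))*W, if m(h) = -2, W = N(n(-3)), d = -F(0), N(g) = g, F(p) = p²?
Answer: 6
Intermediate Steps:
M(j) = -4 (M(j) = 0 - 1*4 = 0 - 4 = -4)
d = 0 (d = -1*0² = -1*0 = 0)
Z(f) = -4 - f
W = -3
m(Z(d))*W = -2*(-3) = 6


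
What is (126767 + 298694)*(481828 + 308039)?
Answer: 336057603687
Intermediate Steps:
(126767 + 298694)*(481828 + 308039) = 425461*789867 = 336057603687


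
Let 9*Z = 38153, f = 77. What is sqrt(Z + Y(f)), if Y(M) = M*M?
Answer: sqrt(91514)/3 ≈ 100.84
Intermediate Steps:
Y(M) = M**2
Z = 38153/9 (Z = (1/9)*38153 = 38153/9 ≈ 4239.2)
sqrt(Z + Y(f)) = sqrt(38153/9 + 77**2) = sqrt(38153/9 + 5929) = sqrt(91514/9) = sqrt(91514)/3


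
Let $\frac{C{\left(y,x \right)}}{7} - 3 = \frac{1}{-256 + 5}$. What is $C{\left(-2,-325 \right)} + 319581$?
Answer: $\frac{80220095}{251} \approx 3.196 \cdot 10^{5}$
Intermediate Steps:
$C{\left(y,x \right)} = \frac{5264}{251}$ ($C{\left(y,x \right)} = 21 + \frac{7}{-256 + 5} = 21 + \frac{7}{-251} = 21 + 7 \left(- \frac{1}{251}\right) = 21 - \frac{7}{251} = \frac{5264}{251}$)
$C{\left(-2,-325 \right)} + 319581 = \frac{5264}{251} + 319581 = \frac{80220095}{251}$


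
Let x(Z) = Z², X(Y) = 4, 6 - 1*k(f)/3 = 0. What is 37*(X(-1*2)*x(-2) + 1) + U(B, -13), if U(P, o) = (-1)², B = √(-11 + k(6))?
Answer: 630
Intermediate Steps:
k(f) = 18 (k(f) = 18 - 3*0 = 18 + 0 = 18)
B = √7 (B = √(-11 + 18) = √7 ≈ 2.6458)
U(P, o) = 1
37*(X(-1*2)*x(-2) + 1) + U(B, -13) = 37*(4*(-2)² + 1) + 1 = 37*(4*4 + 1) + 1 = 37*(16 + 1) + 1 = 37*17 + 1 = 629 + 1 = 630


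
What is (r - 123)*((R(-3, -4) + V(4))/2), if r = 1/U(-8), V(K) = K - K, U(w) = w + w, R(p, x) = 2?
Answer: -1969/16 ≈ -123.06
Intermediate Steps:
U(w) = 2*w
V(K) = 0
r = -1/16 (r = 1/(2*(-8)) = 1/(-16) = -1/16 ≈ -0.062500)
(r - 123)*((R(-3, -4) + V(4))/2) = (-1/16 - 123)*((2 + 0)/2) = -1969/(8*2) = -1969/16*1 = -1969/16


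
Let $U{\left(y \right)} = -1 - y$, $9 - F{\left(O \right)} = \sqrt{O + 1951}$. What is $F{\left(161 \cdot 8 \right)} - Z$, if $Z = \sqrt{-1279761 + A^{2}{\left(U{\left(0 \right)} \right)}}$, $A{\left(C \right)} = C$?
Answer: $9 - \sqrt{3239} - 4 i \sqrt{79985} \approx -47.912 - 1131.3 i$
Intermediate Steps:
$F{\left(O \right)} = 9 - \sqrt{1951 + O}$ ($F{\left(O \right)} = 9 - \sqrt{O + 1951} = 9 - \sqrt{1951 + O}$)
$Z = 4 i \sqrt{79985}$ ($Z = \sqrt{-1279761 + \left(-1 - 0\right)^{2}} = \sqrt{-1279761 + \left(-1 + 0\right)^{2}} = \sqrt{-1279761 + \left(-1\right)^{2}} = \sqrt{-1279761 + 1} = \sqrt{-1279760} = 4 i \sqrt{79985} \approx 1131.3 i$)
$F{\left(161 \cdot 8 \right)} - Z = \left(9 - \sqrt{1951 + 161 \cdot 8}\right) - 4 i \sqrt{79985} = \left(9 - \sqrt{1951 + 1288}\right) - 4 i \sqrt{79985} = \left(9 - \sqrt{3239}\right) - 4 i \sqrt{79985} = 9 - \sqrt{3239} - 4 i \sqrt{79985}$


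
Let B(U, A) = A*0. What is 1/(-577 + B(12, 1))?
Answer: -1/577 ≈ -0.0017331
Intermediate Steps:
B(U, A) = 0
1/(-577 + B(12, 1)) = 1/(-577 + 0) = 1/(-577) = -1/577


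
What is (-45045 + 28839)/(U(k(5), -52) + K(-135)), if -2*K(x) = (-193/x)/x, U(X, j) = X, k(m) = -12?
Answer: 590708700/437207 ≈ 1351.1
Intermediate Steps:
K(x) = 193/(2*x**2) (K(x) = -(-193/x)/(2*x) = -(-193)/(2*x**2) = 193/(2*x**2))
(-45045 + 28839)/(U(k(5), -52) + K(-135)) = (-45045 + 28839)/(-12 + (193/2)/(-135)**2) = -16206/(-12 + (193/2)*(1/18225)) = -16206/(-12 + 193/36450) = -16206/(-437207/36450) = -16206*(-36450/437207) = 590708700/437207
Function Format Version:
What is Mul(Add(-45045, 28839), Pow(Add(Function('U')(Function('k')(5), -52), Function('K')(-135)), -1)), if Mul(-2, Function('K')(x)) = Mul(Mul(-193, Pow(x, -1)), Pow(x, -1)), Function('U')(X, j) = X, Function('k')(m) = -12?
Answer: Rational(590708700, 437207) ≈ 1351.1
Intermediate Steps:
Function('K')(x) = Mul(Rational(193, 2), Pow(x, -2)) (Function('K')(x) = Mul(Rational(-1, 2), Mul(Mul(-193, Pow(x, -1)), Pow(x, -1))) = Mul(Rational(-1, 2), Mul(-193, Pow(x, -2))) = Mul(Rational(193, 2), Pow(x, -2)))
Mul(Add(-45045, 28839), Pow(Add(Function('U')(Function('k')(5), -52), Function('K')(-135)), -1)) = Mul(Add(-45045, 28839), Pow(Add(-12, Mul(Rational(193, 2), Pow(-135, -2))), -1)) = Mul(-16206, Pow(Add(-12, Mul(Rational(193, 2), Rational(1, 18225))), -1)) = Mul(-16206, Pow(Add(-12, Rational(193, 36450)), -1)) = Mul(-16206, Pow(Rational(-437207, 36450), -1)) = Mul(-16206, Rational(-36450, 437207)) = Rational(590708700, 437207)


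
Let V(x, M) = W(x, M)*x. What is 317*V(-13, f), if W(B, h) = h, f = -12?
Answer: 49452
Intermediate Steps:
V(x, M) = M*x
317*V(-13, f) = 317*(-12*(-13)) = 317*156 = 49452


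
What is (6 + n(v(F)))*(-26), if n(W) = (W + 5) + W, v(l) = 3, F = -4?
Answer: -442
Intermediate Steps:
n(W) = 5 + 2*W (n(W) = (5 + W) + W = 5 + 2*W)
(6 + n(v(F)))*(-26) = (6 + (5 + 2*3))*(-26) = (6 + (5 + 6))*(-26) = (6 + 11)*(-26) = 17*(-26) = -442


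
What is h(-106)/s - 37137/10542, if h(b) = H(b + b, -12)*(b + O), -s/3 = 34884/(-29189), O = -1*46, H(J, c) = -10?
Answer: 119668061/284634 ≈ 420.43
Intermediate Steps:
O = -46
s = 6156/1717 (s = -104652/(-29189) = -104652*(-1)/29189 = -3*(-2052/1717) = 6156/1717 ≈ 3.5853)
h(b) = 460 - 10*b (h(b) = -10*(b - 46) = -10*(-46 + b) = 460 - 10*b)
h(-106)/s - 37137/10542 = (460 - 10*(-106))/(6156/1717) - 37137/10542 = (460 + 1060)*(1717/6156) - 37137*1/10542 = 1520*(1717/6156) - 12379/3514 = 34340/81 - 12379/3514 = 119668061/284634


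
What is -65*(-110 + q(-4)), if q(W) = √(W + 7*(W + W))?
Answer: 7150 - 130*I*√15 ≈ 7150.0 - 503.49*I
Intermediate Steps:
q(W) = √15*√W (q(W) = √(W + 7*(2*W)) = √(W + 14*W) = √(15*W) = √15*√W)
-65*(-110 + q(-4)) = -65*(-110 + √15*√(-4)) = -65*(-110 + √15*(2*I)) = -65*(-110 + 2*I*√15) = 7150 - 130*I*√15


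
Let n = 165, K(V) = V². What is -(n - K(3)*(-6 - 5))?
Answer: -264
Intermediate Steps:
-(n - K(3)*(-6 - 5)) = -(165 - 3²*(-6 - 5)) = -(165 - 9*(-11)) = -(165 - 1*(-99)) = -(165 + 99) = -1*264 = -264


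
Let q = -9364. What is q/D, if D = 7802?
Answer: -4682/3901 ≈ -1.2002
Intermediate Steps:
q/D = -9364/7802 = -9364*1/7802 = -4682/3901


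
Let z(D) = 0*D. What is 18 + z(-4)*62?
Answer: 18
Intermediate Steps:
z(D) = 0
18 + z(-4)*62 = 18 + 0*62 = 18 + 0 = 18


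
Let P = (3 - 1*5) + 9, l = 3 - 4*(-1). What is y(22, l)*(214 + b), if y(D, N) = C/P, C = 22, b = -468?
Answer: -5588/7 ≈ -798.29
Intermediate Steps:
l = 7 (l = 3 + 4 = 7)
P = 7 (P = (3 - 5) + 9 = -2 + 9 = 7)
y(D, N) = 22/7
y(22, l)*(214 + b) = 22*(214 - 468)/7 = (22/7)*(-254) = -5588/7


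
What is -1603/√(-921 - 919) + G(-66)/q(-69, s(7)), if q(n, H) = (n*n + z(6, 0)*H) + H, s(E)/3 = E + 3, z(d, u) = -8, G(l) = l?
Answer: -22/1517 + 1603*I*√115/460 ≈ -0.014502 + 37.37*I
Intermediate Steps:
s(E) = 9 + 3*E (s(E) = 3*(E + 3) = 3*(3 + E) = 9 + 3*E)
q(n, H) = n² - 7*H (q(n, H) = (n*n - 8*H) + H = (n² - 8*H) + H = n² - 7*H)
-1603/√(-921 - 919) + G(-66)/q(-69, s(7)) = -1603/√(-921 - 919) - 66/((-69)² - 7*(9 + 3*7)) = -1603*(-I*√115/460) - 66/(4761 - 7*(9 + 21)) = -1603*(-I*√115/460) - 66/(4761 - 7*30) = -(-1603)*I*√115/460 - 66/(4761 - 210) = 1603*I*√115/460 - 66/4551 = 1603*I*√115/460 - 66*1/4551 = 1603*I*√115/460 - 22/1517 = -22/1517 + 1603*I*√115/460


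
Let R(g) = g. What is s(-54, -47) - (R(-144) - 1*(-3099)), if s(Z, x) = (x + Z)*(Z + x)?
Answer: 7246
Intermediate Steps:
s(Z, x) = (Z + x)**2 (s(Z, x) = (Z + x)*(Z + x) = (Z + x)**2)
s(-54, -47) - (R(-144) - 1*(-3099)) = (-54 - 47)**2 - (-144 - 1*(-3099)) = (-101)**2 - (-144 + 3099) = 10201 - 1*2955 = 10201 - 2955 = 7246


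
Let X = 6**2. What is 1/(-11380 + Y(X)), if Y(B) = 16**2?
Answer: -1/11124 ≈ -8.9896e-5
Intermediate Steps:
X = 36
Y(B) = 256
1/(-11380 + Y(X)) = 1/(-11380 + 256) = 1/(-11124) = -1/11124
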